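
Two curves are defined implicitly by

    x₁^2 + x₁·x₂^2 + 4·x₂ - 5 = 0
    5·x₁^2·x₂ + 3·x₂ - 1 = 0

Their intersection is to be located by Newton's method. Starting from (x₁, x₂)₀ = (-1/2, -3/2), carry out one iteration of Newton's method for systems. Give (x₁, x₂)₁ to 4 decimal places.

(-0.7757, 0.7217)

At (-1/2, -3/2): F = (-11.8750, -7.3750).
Jacobian J = [[2·x₁ + x₂^2, 2·x₁·x₂ + 4], [10·x₁·x₂, 5·x₁^2 + 3]].
At the point, J = [[1.2500, 5.5000], [7.5000, 4.2500]] (det J = -35.9375).
Solving J·Δ = −F gives Δ = (-0.2757, 2.2217).
Then the next iterate is (x₁, x₂)₁ = (-0.7757, 0.7217).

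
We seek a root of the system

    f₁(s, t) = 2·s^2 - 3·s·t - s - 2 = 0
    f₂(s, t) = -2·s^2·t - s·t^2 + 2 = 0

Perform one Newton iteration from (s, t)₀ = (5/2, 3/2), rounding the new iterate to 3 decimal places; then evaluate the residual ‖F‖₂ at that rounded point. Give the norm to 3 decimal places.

At (5/2, 3/2): F = (-3.250, -22.375).
Jacobian J = [[4·s - 3·t - 1, -3·s], [-4·s·t - t^2, -2·s^2 - 2·s·t]].
At the point, J = [[4.500, -7.500], [-17.250, -20.000]] (det J = -219.375).
Solving J·Δ = −F gives Δ = (-0.469, -0.715).
Then the next iterate is (s, t)₁ = (2.031, 0.785).
Re-evaluating at (2.031, 0.785): F = (-0.56408, -5.72774), so ‖F‖₂ = 5.755.

5.755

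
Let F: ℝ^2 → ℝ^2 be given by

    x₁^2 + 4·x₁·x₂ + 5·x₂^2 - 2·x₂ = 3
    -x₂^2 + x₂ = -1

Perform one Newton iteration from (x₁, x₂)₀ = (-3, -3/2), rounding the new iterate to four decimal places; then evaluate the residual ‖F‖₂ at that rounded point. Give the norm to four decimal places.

At (-3, -3/2): F = (38.2500, -2.7500).
Jacobian J = [[2·x₁ + 4·x₂, 4·x₁ + 10·x₂ - 2], [0, -2·x₂ + 1]].
At the point, J = [[-12.0000, -29.0000], [0.0000, 4.0000]] (det J = -48.0000).
Solving J·Δ = −F gives Δ = (1.5260, 0.6875).
Then the next iterate is (x₁, x₂)₁ = (-1.4740, -0.8125).
Re-evaluating at (-1.4740, -0.8125): F = (8.888957, -0.472656), so ‖F‖₂ = 8.9015.

8.9015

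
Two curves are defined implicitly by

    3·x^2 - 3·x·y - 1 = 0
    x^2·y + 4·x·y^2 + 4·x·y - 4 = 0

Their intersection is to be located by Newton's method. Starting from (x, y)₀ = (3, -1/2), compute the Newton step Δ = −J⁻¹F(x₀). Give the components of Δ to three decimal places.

(-1.226, 0.733)

At (3, -1/2): F = (30.500, -11.500).
Jacobian J = [[6·x - 3·y, -3·x], [2·x·y + 4·y^2 + 4·y, x^2 + 8·x·y + 4·x]].
At the point, J = [[19.500, -9.000], [-4.000, 9.000]] (det J = 139.500).
Solving J·Δ = −F gives Δ = (-1.226, 0.733).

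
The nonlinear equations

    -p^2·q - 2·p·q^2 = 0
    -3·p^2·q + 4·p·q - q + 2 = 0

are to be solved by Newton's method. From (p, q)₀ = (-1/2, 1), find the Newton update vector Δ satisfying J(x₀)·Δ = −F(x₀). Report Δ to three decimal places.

(0.029, -0.412)

At (-1/2, 1): F = (0.750, -1.750).
Jacobian J = [[-2·p·q - 2·q^2, -p^2 - 4·p·q], [-6·p·q + 4·q, -3·p^2 + 4·p - 1]].
At the point, J = [[-1.000, 1.750], [7.000, -3.750]] (det J = -8.500).
Solving J·Δ = −F gives Δ = (0.029, -0.412).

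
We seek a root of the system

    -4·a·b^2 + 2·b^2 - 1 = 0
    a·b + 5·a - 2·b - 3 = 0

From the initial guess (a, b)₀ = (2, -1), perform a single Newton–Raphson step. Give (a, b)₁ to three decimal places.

At (2, -1): F = (-7.000, 7.000).
Jacobian J = [[-4·b^2, -8·a·b + 4·b], [b + 5, a - 2]].
At the point, J = [[-4.000, 12.000], [4.000, 0.000]] (det J = -48.000).
Solving J·Δ = −F gives Δ = (-1.750, 0.000).
Then the next iterate is (a, b)₁ = (0.250, -1.000).

(0.250, -1.000)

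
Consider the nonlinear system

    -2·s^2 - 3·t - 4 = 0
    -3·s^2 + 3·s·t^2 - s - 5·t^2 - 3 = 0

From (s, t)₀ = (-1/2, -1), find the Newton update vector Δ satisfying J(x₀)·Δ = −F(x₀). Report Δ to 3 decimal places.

(1.189, 0.293)

At (-1/2, -1): F = (-1.500, -9.750).
Jacobian J = [[-4·s, -3], [-6·s + 3·t^2 - 1, 6·s·t - 10·t]].
At the point, J = [[2.000, -3.000], [5.000, 13.000]] (det J = 41.000).
Solving J·Δ = −F gives Δ = (1.189, 0.293).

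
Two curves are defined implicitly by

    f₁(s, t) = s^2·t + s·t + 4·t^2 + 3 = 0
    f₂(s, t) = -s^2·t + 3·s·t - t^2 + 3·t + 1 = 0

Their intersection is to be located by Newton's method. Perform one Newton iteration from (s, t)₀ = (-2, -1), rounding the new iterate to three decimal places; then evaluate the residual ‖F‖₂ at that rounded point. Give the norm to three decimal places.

At (-2, -1): F = (5.000, 7.000).
Jacobian J = [[2·s·t + t, s^2 + s + 8·t], [-2·s·t + 3·t, -s^2 + 3·s - 2·t + 3]].
At the point, J = [[3.000, -6.000], [-7.000, -5.000]] (det J = -57.000).
Solving J·Δ = −F gives Δ = (0.298, 0.982).
Then the next iterate is (s, t)₁ = (-1.702, -0.018).
Re-evaluating at (-1.702, -0.018): F = (2.97979, 1.08973), so ‖F‖₂ = 3.173.

3.173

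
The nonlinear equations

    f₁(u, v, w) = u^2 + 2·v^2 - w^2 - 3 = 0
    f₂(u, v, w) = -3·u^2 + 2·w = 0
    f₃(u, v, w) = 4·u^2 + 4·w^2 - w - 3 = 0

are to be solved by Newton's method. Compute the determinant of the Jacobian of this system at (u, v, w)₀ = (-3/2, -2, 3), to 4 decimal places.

J = [[2·u, 4·v, -2·w], [-6·u, 0, 2], [8·u, 0, 8·w - 1]].
At the point, J = [[-3.0000, -8.0000, -6.0000], [9.0000, 0.0000, 2.0000], [-12.0000, 0.0000, 23.0000]].
det J = 1848.0000.

1848.0000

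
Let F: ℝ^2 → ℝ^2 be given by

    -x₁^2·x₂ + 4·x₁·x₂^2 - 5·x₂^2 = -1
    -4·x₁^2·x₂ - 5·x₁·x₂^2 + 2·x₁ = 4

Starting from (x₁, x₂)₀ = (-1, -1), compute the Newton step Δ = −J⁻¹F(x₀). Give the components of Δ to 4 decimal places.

At (-1, -1): F = (-7.0000, 3.0000).
Jacobian J = [[-2·x₁·x₂ + 4·x₂^2, -x₁^2 + 8·x₁·x₂ - 10·x₂], [-8·x₁·x₂ - 5·x₂^2 + 2, -4·x₁^2 - 10·x₁·x₂]].
At the point, J = [[2.0000, 17.0000], [-11.0000, -14.0000]] (det J = 159.0000).
Solving J·Δ = −F gives Δ = (-0.2956, 0.4465).

(-0.2956, 0.4465)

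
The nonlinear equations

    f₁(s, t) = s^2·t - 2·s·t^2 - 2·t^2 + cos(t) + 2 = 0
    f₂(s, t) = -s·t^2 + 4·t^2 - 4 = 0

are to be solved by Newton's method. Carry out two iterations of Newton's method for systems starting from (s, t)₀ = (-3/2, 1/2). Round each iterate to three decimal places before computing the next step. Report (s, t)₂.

(-0.607, 0.810)

At (-3/2, 1/2): F = (4.25258, -2.625).
Jacobian J = [[2·s·t - 2·t^2, s^2 - 4·s·t - 4·t - sin(t)], [-t^2, -2·s·t + 8·t]].
At the point, J = [[-2.000, 2.77057], [-0.250, 5.500]] (det J = -10.30736).
Solving J·Δ = −F gives Δ = (2.975, 0.612).
Then the next iterate is (s, t)₁ = (1.475, 1.112).
Round to (1.475, 1.112) and repeat: F = (-1.25873, -0.87773), J = [[0.80731, -9.72976], [-1.23654, 5.61560]].
Δ = (-2.082, -0.302), so (s, t)₂ = (-0.607, 0.810).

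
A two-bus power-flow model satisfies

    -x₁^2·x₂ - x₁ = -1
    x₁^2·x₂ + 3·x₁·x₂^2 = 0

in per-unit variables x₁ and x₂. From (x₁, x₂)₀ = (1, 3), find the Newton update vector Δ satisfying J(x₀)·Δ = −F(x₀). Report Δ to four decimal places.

(-0.2700, -1.1100)

At (1, 3): F = (-3.0000, 30.0000).
Jacobian J = [[-2·x₁·x₂ - 1, -x₁^2], [2·x₁·x₂ + 3·x₂^2, x₁^2 + 6·x₁·x₂]].
At the point, J = [[-7.0000, -1.0000], [33.0000, 19.0000]] (det J = -100.0000).
Solving J·Δ = −F gives Δ = (-0.2700, -1.1100).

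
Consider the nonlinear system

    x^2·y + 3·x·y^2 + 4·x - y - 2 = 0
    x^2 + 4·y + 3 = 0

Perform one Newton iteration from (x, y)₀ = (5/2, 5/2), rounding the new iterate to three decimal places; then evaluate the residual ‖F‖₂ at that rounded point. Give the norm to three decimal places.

626.869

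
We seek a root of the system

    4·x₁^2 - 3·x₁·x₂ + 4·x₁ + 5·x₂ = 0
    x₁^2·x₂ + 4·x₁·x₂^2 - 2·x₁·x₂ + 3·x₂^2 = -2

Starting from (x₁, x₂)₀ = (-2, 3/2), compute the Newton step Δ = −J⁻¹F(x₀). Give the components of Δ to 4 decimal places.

At (-2, 3/2): F = (24.5000, 2.7500).
Jacobian J = [[8·x₁ - 3·x₂ + 4, -3·x₁ + 5], [2·x₁·x₂ + 4·x₂^2 - 2·x₂, x₁^2 + 8·x₁·x₂ - 2·x₁ + 6·x₂]].
At the point, J = [[-16.5000, 11.0000], [0.0000, -7.0000]] (det J = 115.5000).
Solving J·Δ = −F gives Δ = (1.7468, 0.3929).

(1.7468, 0.3929)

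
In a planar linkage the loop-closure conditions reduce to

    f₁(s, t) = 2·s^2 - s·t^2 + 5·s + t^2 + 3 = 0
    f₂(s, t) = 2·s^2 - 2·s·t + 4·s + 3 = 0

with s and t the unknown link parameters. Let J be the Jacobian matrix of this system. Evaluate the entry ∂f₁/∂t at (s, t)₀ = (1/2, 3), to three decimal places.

3.000

∂f₁/∂t = -2·s·t + 2·t.
At (1/2, 3) this is 3.000.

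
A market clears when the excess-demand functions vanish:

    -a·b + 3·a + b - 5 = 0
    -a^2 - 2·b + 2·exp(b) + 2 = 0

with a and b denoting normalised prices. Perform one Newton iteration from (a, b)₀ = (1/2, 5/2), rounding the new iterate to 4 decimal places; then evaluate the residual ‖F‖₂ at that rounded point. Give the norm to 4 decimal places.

22.5355

At (1/2, 5/2): F = (-2.2500, 21.114988).
Jacobian J = [[-b + 3, -a + 1], [-2·a, 2·exp(b) - 2]].
At the point, J = [[0.5000, 0.5000], [-1.0000, 22.364988]] (det J = 11.682494).
Solving J·Δ = −F gives Δ = (5.2111, -0.7111).
Then the next iterate is (a, b)₁ = (5.7111, 1.7889).
Re-evaluating at (5.7111, 1.7889): F = (3.705613, -22.228728), so ‖F‖₂ = 22.5355.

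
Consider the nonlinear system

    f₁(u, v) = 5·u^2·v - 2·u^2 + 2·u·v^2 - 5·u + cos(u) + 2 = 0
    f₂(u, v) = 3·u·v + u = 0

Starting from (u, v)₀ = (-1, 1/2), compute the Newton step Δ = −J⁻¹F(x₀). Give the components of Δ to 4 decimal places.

(2.3351, 1.1126)

At (-1, 1/2): F = (7.540302, -2.5000).
Jacobian J = [[10·u·v - 4·u + 2·v^2 - sin(u) - 5, 5·u^2 + 4·u·v], [3·v + 1, 3·u]].
At the point, J = [[-4.658529, 3.0000], [2.5000, -3.0000]] (det J = 6.475587).
Solving J·Δ = −F gives Δ = (2.3351, 1.1126).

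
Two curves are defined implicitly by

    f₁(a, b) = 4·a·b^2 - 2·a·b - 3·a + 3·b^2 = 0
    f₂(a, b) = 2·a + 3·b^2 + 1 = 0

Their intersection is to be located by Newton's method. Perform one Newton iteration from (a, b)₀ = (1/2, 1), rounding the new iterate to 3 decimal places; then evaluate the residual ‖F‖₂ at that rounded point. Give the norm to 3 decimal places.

3.167

At (1/2, 1): F = (2.500, 5.000).
Jacobian J = [[4·b^2 - 2·b - 3, 8·a·b - 2·a + 6·b], [2, 6·b]].
At the point, J = [[-1.000, 9.000], [2.000, 6.000]] (det J = -24.000).
Solving J·Δ = −F gives Δ = (-1.250, -0.417).
Then the next iterate is (a, b)₁ = (-0.750, 0.583).
Re-evaluating at (-0.750, 0.583): F = (3.12450, 0.51967), so ‖F‖₂ = 3.167.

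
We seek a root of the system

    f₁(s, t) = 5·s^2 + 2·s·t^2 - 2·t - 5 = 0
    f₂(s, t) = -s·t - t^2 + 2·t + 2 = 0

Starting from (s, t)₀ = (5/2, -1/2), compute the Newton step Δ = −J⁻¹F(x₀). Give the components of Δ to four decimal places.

At (5/2, -1/2): F = (28.5000, 2.0000).
Jacobian J = [[10·s + 2·t^2, 4·s·t - 2], [-t, -s - 2·t + 2]].
At the point, J = [[25.5000, -7.0000], [0.5000, 0.5000]] (det J = 16.2500).
Solving J·Δ = −F gives Δ = (-1.7385, -2.2615).

(-1.7385, -2.2615)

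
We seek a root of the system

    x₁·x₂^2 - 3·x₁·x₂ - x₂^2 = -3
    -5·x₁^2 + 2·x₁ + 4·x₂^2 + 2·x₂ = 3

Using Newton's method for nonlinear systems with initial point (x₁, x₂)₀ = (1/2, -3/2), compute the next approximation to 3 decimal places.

At (1/2, -3/2): F = (4.125, 2.750).
Jacobian J = [[x₂^2 - 3·x₂, 2·x₁·x₂ - 3·x₁ - 2·x₂], [-10·x₁ + 2, 8·x₂ + 2]].
At the point, J = [[6.750, 0.000], [-3.000, -10.000]] (det J = -67.500).
Solving J·Δ = −F gives Δ = (-0.611, 0.458).
Then the next iterate is (x₁, x₂)₁ = (-0.111, -1.042).

(-0.111, -1.042)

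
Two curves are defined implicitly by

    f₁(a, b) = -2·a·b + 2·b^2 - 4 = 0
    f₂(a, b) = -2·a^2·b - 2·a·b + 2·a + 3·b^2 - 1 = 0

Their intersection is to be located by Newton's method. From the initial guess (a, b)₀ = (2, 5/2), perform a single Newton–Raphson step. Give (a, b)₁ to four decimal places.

(1.6341, 2.4451)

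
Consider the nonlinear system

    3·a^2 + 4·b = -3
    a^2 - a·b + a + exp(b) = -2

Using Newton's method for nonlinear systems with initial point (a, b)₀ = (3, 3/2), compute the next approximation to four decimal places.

(3.5537, -9.9916)

At (3, 3/2): F = (36.0000, 13.981689).
Jacobian J = [[6·a, 4], [2·a - b + 1, -a + exp(b)]].
At the point, J = [[18.0000, 4.0000], [5.5000, 1.481689]] (det J = 4.670403).
Solving J·Δ = −F gives Δ = (0.5537, -11.4916).
Then the next iterate is (a, b)₁ = (3.5537, -9.9916).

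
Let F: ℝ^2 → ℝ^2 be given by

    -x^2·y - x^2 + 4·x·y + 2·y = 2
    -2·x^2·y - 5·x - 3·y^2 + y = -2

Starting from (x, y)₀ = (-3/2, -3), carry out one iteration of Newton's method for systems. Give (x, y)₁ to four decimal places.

At (-3/2, -3): F = (14.5000, -7.0000).
Jacobian J = [[-2·x·y - 2·x + 4·y, -x^2 + 4·x + 2], [-4·x·y - 5, -2·x^2 - 6·y + 1]].
At the point, J = [[-18.0000, -6.2500], [-23.0000, 14.5000]] (det J = -404.7500).
Solving J·Δ = −F gives Δ = (0.4114, 1.1353).
Then the next iterate is (x, y)₁ = (-1.0886, -1.8647).

(-1.0886, -1.8647)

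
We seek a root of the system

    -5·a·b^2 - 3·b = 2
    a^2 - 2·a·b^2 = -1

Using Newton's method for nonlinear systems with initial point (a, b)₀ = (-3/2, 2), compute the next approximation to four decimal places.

(1.0921, 3.1053)

At (-3/2, 2): F = (22.0000, 15.2500).
Jacobian J = [[-5·b^2, -10·a·b - 3], [2·a - 2·b^2, -4·a·b]].
At the point, J = [[-20.0000, 27.0000], [-11.0000, 12.0000]] (det J = 57.0000).
Solving J·Δ = −F gives Δ = (2.5921, 1.1053).
Then the next iterate is (a, b)₁ = (1.0921, 3.1053).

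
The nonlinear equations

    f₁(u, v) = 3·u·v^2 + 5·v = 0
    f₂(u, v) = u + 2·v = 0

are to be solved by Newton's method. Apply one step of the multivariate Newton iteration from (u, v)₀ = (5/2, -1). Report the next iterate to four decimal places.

At (5/2, -1): F = (2.5000, 0.5000).
Jacobian J = [[3·v^2, 6·u·v + 5], [1, 2]].
At the point, J = [[3.0000, -10.0000], [1.0000, 2.0000]] (det J = 16.0000).
Solving J·Δ = −F gives Δ = (-0.6250, 0.0625).
Then the next iterate is (u, v)₁ = (1.8750, -0.9375).

(1.8750, -0.9375)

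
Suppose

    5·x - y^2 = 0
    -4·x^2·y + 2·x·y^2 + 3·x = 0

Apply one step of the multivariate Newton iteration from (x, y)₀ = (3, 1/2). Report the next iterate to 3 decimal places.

(0.161, 1.054)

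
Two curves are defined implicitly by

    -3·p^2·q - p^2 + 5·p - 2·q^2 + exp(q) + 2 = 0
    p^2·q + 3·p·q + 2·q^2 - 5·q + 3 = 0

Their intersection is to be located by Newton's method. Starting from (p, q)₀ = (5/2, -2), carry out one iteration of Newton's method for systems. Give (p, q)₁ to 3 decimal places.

(2.225, 0.791)

At (5/2, -2): F = (37.88534, -6.500).
Jacobian J = [[-6·p·q - 2·p + 5, -3·p^2 - 4·q + exp(q)], [2·p·q + 3·q, p^2 + 3·p + 4·q - 5]].
At the point, J = [[30.000, -10.61466], [-16.000, 0.750]] (det J = -147.33464).
Solving J·Δ = −F gives Δ = (-0.275, 2.791).
Then the next iterate is (p, q)₁ = (2.225, 0.791).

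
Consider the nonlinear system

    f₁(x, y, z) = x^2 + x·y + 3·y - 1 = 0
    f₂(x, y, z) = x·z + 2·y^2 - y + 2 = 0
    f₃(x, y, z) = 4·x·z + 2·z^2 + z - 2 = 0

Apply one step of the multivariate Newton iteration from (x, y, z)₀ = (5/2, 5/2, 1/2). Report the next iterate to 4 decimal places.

At (5/2, 5/2, 1/2): F = (19.0000, 13.2500, 4.0000).
Jacobian J = [[2·x + y, x + 3, 0], [z, 4·y - 1, x], [4·z, 0, 4·x + 4·z + 1]].
At the point, J = [[7.5000, 5.5000, 0.0000], [0.5000, 9.0000, 2.5000], [2.0000, 0.0000, 13.0000]] (det J = 869.2500).
Solving J·Δ = −F gives Δ = (-1.5308, -1.3671, -0.0722).
Then the next iterate is (x, y, z)₁ = (0.9692, 1.1329, 0.4278).

(0.9692, 1.1329, 0.4278)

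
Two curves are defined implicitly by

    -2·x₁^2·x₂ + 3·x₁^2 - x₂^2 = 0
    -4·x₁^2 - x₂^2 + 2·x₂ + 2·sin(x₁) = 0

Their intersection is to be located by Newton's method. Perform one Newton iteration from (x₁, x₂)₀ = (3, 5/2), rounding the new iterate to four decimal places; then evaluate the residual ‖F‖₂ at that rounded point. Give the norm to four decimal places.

12.0231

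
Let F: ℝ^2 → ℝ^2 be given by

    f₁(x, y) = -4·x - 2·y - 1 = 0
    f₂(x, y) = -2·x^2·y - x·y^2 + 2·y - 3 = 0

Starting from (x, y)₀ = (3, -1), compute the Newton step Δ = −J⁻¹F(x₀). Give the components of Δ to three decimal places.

(-2.097, -1.306)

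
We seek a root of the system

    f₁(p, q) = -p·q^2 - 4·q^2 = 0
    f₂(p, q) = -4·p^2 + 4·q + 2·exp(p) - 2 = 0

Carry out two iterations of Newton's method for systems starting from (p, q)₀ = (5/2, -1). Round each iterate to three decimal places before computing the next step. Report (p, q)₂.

(3.120, -0.223)

At (5/2, -1): F = (-6.500, -6.63501).
Jacobian J = [[-q^2, -2·p·q - 8·q], [-8·p + 2·exp(p), 4]].
At the point, J = [[-1.000, 13.000], [4.36499, 4.000]] (det J = -60.74484).
Solving J·Δ = −F gives Δ = (0.992, 0.576).
Then the next iterate is (p, q)₁ = (3.492, -0.424).
Round to (3.492, -0.424) and repeat: F = (-1.34688, 13.23091), J = [[-0.17978, 6.35322], [37.76717, 4.000]].
Δ = (-0.372, 0.201), so (p, q)₂ = (3.120, -0.223).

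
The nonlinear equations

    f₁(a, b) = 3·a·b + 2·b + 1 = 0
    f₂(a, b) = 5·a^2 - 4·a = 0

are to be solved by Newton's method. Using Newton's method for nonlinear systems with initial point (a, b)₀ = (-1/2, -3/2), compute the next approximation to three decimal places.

(-0.139, 1.250)

At (-1/2, -3/2): F = (0.250, 3.250).
Jacobian J = [[3·b, 3·a + 2], [10·a - 4, 0]].
At the point, J = [[-4.500, 0.500], [-9.000, 0.000]] (det J = 4.500).
Solving J·Δ = −F gives Δ = (0.361, 2.750).
Then the next iterate is (a, b)₁ = (-0.139, 1.250).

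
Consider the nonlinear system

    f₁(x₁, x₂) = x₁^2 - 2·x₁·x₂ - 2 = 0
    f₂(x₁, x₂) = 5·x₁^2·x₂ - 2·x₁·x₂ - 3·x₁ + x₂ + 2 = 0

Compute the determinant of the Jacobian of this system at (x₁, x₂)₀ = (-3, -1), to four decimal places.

J = [[2·x₁ - 2·x₂, -2·x₁], [10·x₁·x₂ - 2·x₂ - 3, 5·x₁^2 - 2·x₁ + 1]].
At the point, J = [[-4.0000, 6.0000], [29.0000, 52.0000]].
det J = -382.0000.

-382.0000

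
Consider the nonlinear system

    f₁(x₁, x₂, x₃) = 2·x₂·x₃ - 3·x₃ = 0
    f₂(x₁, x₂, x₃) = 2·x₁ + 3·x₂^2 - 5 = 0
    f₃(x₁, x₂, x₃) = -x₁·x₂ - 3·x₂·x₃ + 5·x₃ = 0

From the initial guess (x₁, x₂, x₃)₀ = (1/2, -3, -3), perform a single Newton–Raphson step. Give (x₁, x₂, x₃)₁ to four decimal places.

(0.3503, -1.7389, -0.8408)

At (1/2, -3, -3): F = (27.0000, 23.0000, -40.5000).
Jacobian J = [[0, 2·x₃, 2·x₂ - 3], [2, 6·x₂, 0], [-x₂, -x₁ - 3·x₃, -3·x₂ + 5]].
At the point, J = [[0.0000, -6.0000, -9.0000], [2.0000, -18.0000, 0.0000], [3.0000, 8.5000, 14.0000]] (det J = -471.0000).
Solving J·Δ = −F gives Δ = (-0.1497, 1.2611, 2.1592).
Then the next iterate is (x₁, x₂, x₃)₁ = (0.3503, -1.7389, -0.8408).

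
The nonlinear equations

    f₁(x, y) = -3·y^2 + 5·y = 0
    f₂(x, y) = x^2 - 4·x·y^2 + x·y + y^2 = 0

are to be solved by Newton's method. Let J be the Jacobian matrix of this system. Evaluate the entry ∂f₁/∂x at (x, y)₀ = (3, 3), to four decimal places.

0.0000

∂f₁/∂x = 0.
At (3, 3) this is 0.0000.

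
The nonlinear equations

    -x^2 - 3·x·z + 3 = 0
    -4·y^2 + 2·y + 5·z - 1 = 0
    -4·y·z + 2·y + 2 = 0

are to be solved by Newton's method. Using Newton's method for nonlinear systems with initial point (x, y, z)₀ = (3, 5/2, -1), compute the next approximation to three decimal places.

(1.000, 1.333, 0.000)

At (3, 5/2, -1): F = (3.000, -26.000, 17.000).
Jacobian J = [[-2·x - 3·z, 0, -3·x], [0, -8·y + 2, 5], [0, -4·z + 2, -4·y]].
At the point, J = [[-3.000, 0.000, -9.000], [0.000, -18.000, 5.000], [0.000, 6.000, -10.000]] (det J = -450.000).
Solving J·Δ = −F gives Δ = (-2.000, -1.167, 1.000).
Then the next iterate is (x, y, z)₁ = (1.000, 1.333, 0.000).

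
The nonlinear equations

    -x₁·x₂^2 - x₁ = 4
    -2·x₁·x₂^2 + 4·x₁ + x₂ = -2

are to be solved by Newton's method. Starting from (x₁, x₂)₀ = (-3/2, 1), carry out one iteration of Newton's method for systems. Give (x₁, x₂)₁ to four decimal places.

(-1.8500, 1.1000)

At (-3/2, 1): F = (-1.0000, 0.0000).
Jacobian J = [[-x₂^2 - 1, -2·x₁·x₂], [-2·x₂^2 + 4, -4·x₁·x₂ + 1]].
At the point, J = [[-2.0000, 3.0000], [2.0000, 7.0000]] (det J = -20.0000).
Solving J·Δ = −F gives Δ = (-0.3500, 0.1000).
Then the next iterate is (x₁, x₂)₁ = (-1.8500, 1.1000).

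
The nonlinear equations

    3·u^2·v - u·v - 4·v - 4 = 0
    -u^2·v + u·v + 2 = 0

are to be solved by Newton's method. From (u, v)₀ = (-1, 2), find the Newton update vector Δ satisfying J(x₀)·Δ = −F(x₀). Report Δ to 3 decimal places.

(-0.286, -1.857)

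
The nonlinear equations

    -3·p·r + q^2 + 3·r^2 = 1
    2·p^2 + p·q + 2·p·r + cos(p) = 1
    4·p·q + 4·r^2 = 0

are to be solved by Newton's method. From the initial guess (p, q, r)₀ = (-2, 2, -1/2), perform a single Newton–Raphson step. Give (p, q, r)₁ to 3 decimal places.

(-0.583, 2.064, -1.544)

At (-2, 2, -1/2): F = (0.750, 4.58385, -15.000).
Jacobian J = [[-3·r, 2·q, -3·p + 6·r], [4·p + q + 2·r - sin(p), p, 2·p], [4·q, 4·p, 8·r]].
At the point, J = [[1.500, 4.000, 3.000], [-6.09070, -2.000, -4.000], [8.000, -8.000, -4.000]] (det J = -67.27438).
Solving J·Δ = −F gives Δ = (1.417, 0.064, -1.044).
Then the next iterate is (p, q, r)₁ = (-0.583, 2.064, -1.544).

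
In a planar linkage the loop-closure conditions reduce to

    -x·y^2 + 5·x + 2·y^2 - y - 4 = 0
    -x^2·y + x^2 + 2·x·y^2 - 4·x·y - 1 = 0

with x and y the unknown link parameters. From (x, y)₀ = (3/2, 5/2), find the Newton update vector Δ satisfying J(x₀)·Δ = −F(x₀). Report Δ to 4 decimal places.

(5.2931, 1.6609)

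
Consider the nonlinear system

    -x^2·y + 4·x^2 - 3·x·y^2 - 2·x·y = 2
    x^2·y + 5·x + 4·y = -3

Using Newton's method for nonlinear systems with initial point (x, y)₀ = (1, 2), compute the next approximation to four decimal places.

At (1, 2): F = (-16.0000, 18.0000).
Jacobian J = [[-2·x·y + 8·x - 3·y^2 - 2·y, -x^2 - 6·x·y - 2·x], [2·x·y + 5, x^2 + 4]].
At the point, J = [[-12.0000, -15.0000], [9.0000, 5.0000]] (det J = 75.0000).
Solving J·Δ = −F gives Δ = (-2.5333, 0.9600).
Then the next iterate is (x, y)₁ = (-1.5333, 2.9600).

(-1.5333, 2.9600)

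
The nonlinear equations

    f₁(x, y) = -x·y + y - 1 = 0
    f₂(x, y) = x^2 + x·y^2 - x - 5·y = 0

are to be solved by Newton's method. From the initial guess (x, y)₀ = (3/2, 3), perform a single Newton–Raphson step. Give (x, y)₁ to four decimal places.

At (3/2, 3): F = (-2.5000, -0.7500).
Jacobian J = [[-y, -x + 1], [2·x + y^2 - 1, 2·x·y - 5]].
At the point, J = [[-3.0000, -0.5000], [11.0000, 4.0000]] (det J = -6.5000).
Solving J·Δ = −F gives Δ = (-1.5962, 4.5769).
Then the next iterate is (x, y)₁ = (-0.0962, 7.5769).

(-0.0962, 7.5769)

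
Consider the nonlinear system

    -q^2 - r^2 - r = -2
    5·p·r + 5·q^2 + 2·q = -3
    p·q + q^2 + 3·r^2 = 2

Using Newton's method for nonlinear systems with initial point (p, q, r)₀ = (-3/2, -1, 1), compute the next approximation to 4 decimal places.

At (-3/2, -1, 1): F = (-1.0000, -1.5000, 3.5000).
Jacobian J = [[0, -2·q, -2·r - 1], [5·r, 10·q + 2, 5·p], [q, p + 2·q, 6·r]].
At the point, J = [[0.0000, 2.0000, -3.0000], [5.0000, -8.0000, -7.5000], [-1.0000, -3.5000, 6.0000]] (det J = 31.5000).
Solving J·Δ = −F gives Δ = (1.9048, 0.8095, 0.2063).
Then the next iterate is (p, q, r)₁ = (0.4048, -0.1905, 1.2063).

(0.4048, -0.1905, 1.2063)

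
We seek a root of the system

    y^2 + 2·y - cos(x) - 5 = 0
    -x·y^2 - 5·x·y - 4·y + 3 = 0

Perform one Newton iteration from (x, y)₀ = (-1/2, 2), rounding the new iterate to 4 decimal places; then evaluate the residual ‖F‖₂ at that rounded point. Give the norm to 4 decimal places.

At (-1/2, 2): F = (2.122417, 2.0000).
Jacobian J = [[sin(x), 2·y + 2], [-y^2 - 5·y, -2·x·y - 5·x - 4]].
At the point, J = [[-0.479426, 6.0000], [-14.0000, 0.5000]] (det J = 83.760287).
Solving J·Δ = −F gives Δ = (0.1306, -0.3433).
Then the next iterate is (x, y)₁ = (-0.3694, 1.6567).
Re-evaluating at (-0.3694, 1.6567): F = (0.125511, 0.447000), so ‖F‖₂ = 0.4643.

0.4643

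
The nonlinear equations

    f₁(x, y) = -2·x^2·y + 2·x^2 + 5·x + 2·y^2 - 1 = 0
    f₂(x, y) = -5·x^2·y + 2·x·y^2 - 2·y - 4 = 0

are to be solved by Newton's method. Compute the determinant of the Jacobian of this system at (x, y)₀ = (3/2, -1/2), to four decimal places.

-175.5000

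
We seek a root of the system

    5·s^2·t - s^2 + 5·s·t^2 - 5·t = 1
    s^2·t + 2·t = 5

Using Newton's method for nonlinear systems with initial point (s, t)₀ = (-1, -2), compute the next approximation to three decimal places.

(-4.348, 6.130)

At (-1, -2): F = (-22.000, -11.000).
Jacobian J = [[10·s·t - 2·s + 5·t^2, 5·s^2 + 10·s·t - 5], [2·s·t, s^2 + 2]].
At the point, J = [[42.000, 20.000], [4.000, 3.000]] (det J = 46.000).
Solving J·Δ = −F gives Δ = (-3.348, 8.130).
Then the next iterate is (s, t)₁ = (-4.348, 6.130).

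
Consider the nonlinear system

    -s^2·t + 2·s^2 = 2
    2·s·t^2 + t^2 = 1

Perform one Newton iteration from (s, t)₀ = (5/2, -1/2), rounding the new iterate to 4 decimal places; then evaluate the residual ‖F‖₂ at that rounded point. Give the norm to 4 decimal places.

2.9583

At (5/2, -1/2): F = (13.6250, 0.5000).
Jacobian J = [[-2·s·t + 4·s, -s^2], [2·t^2, 4·s·t + 2·t]].
At the point, J = [[12.5000, -6.2500], [0.5000, -6.0000]] (det J = -71.8750).
Solving J·Δ = −F gives Δ = (-1.0939, -0.0078).
Then the next iterate is (s, t)₁ = (1.4061, -0.5078).
Re-evaluating at (1.4061, -0.5078): F = (2.958215, -0.016983), so ‖F‖₂ = 2.9583.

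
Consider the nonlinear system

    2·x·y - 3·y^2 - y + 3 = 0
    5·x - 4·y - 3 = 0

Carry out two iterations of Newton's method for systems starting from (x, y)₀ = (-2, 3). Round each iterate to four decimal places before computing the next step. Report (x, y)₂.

(1.9838, 1.7297)

At (-2, 3): F = (-39.0000, -25.0000).
Jacobian J = [[2·y, 2·x - 6·y - 1], [5, -4]].
At the point, J = [[6.0000, -23.0000], [5.0000, -4.0000]] (det J = 91.0000).
Solving J·Δ = −F gives Δ = (4.6044, -0.4945).
Then the next iterate is (x, y)₁ = (2.6044, 2.5055).
Round to (2.6044, 2.5055) and repeat: F = (-5.287442, 0.0000), J = [[5.0110, -10.8242], [5.0000, -4.0000]].
Δ = (-0.6206, -0.7758), so (x, y)₂ = (1.9838, 1.7297).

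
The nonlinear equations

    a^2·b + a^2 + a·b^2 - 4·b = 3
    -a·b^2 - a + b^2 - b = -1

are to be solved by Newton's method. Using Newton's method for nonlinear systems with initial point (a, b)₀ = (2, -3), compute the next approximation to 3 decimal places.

(2.096, -1.409)

At (2, -3): F = (19.000, -7.000).
Jacobian J = [[2·a·b + 2·a + b^2, a^2 + 2·a·b - 4], [-b^2 - 1, -2·a·b + 2·b - 1]].
At the point, J = [[1.000, -12.000], [-10.000, 5.000]] (det J = -115.000).
Solving J·Δ = −F gives Δ = (0.096, 1.591).
Then the next iterate is (a, b)₁ = (2.096, -1.409).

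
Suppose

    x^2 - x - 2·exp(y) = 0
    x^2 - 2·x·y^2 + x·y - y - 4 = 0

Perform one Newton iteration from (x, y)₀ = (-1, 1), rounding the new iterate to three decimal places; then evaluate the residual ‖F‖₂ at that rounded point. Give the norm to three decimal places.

At (-1, 1): F = (-3.43656, -3.000).
Jacobian J = [[2·x - 1, -2·exp(y)], [2·x - 2·y^2 + y, -4·x·y + x - 1]].
At the point, J = [[-3.000, -5.43656], [-3.000, 2.000]] (det J = -22.30969).
Solving J·Δ = −F gives Δ = (-1.039, -0.059).
Then the next iterate is (x, y)₁ = (-2.039, 0.941).
Re-evaluating at (-2.039, 0.941): F = (1.07144, 0.90881), so ‖F‖₂ = 1.405.

1.405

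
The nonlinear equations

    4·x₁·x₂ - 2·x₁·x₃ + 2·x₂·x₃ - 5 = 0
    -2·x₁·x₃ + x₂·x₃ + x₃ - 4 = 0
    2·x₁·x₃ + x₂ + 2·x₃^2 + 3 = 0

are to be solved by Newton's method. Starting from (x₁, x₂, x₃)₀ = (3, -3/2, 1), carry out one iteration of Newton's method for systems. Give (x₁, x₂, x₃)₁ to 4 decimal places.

(-125.7500, -53.5000, 31.0000)

At (3, -3/2, 1): F = (-32.0000, -10.5000, 9.5000).
Jacobian J = [[4·x₂ - 2·x₃, 4·x₁ + 2·x₃, -2·x₁ + 2·x₂], [-2·x₃, x₃, -2·x₁ + x₂ + 1], [2·x₃, 1, 2·x₁ + 4·x₃]].
At the point, J = [[-8.0000, 14.0000, -9.0000], [-2.0000, 1.0000, -6.5000], [2.0000, 1.0000, 10.0000]] (det J = 2.0000).
Solving J·Δ = −F gives Δ = (-128.7500, -52.0000, 30.0000).
Then the next iterate is (x₁, x₂, x₃)₁ = (-125.7500, -53.5000, 31.0000).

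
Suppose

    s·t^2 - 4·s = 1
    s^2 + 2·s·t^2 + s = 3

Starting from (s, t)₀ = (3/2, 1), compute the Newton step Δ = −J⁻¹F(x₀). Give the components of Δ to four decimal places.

(-1.2292, 0.6042)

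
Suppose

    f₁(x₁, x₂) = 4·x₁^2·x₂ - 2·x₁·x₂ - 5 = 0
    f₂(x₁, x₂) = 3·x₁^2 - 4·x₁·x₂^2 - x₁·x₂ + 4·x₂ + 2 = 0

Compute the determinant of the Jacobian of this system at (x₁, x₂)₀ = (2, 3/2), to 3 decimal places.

J = [[8·x₁·x₂ - 2·x₂, 4·x₁^2 - 2·x₁], [6·x₁ - 4·x₂^2 - x₂, -8·x₁·x₂ - x₁ + 4]].
At the point, J = [[21.000, 12.000], [1.500, -22.000]].
det J = -480.000.

-480.000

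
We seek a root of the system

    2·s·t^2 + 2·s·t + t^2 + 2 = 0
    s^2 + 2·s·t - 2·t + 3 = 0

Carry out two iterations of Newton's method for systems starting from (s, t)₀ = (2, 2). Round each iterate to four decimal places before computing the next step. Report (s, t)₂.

At (2, 2): F = (30.0000, 11.0000).
Jacobian J = [[2·t^2 + 2·t, 4·s·t + 2·s + 2·t], [2·s + 2·t, 2·s - 2]].
At the point, J = [[12.0000, 24.0000], [8.0000, 2.0000]] (det J = -168.0000).
Solving J·Δ = −F gives Δ = (-1.2143, -0.6429).
Then the next iterate is (s, t)₁ = (0.7857, 1.3571).
Round to (0.7857, 1.3571) and repeat: F = (8.868347, 3.035671), J = [[6.397641, 8.550694], [4.2856, -0.4286]].
Δ = (-0.7555, -0.4719), so (s, t)₂ = (0.0302, 0.8852).

(0.0302, 0.8852)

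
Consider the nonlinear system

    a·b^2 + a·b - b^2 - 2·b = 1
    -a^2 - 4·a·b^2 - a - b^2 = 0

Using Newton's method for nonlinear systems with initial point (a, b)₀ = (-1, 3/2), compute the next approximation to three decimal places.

(-1.765, 0.070)

At (-1, 3/2): F = (-10.000, 6.750).
Jacobian J = [[b^2 + b, 2·a·b + a - 2·b - 2], [-2·a - 4·b^2 - 1, -8·a·b - 2·b]].
At the point, J = [[3.750, -9.000], [-8.000, 9.000]] (det J = -38.250).
Solving J·Δ = −F gives Δ = (-0.765, -1.430).
Then the next iterate is (a, b)₁ = (-1.765, 0.070).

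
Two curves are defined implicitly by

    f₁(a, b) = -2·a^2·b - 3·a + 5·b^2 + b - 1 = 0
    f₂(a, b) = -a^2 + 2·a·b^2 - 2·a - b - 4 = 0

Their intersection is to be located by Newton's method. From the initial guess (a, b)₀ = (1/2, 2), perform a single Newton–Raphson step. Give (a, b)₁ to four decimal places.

(1.4889, 1.4352)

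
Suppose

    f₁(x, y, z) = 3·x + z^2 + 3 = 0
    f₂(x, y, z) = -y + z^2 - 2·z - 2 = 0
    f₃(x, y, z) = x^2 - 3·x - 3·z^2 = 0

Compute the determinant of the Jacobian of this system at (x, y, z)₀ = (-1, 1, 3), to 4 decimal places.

J = [[3, 0, 2·z], [0, -1, 2·z - 2], [2·x - 3, 0, -6·z]].
At the point, J = [[3.0000, 0.0000, 6.0000], [0.0000, -1.0000, 4.0000], [-5.0000, 0.0000, -18.0000]].
det J = 24.0000.

24.0000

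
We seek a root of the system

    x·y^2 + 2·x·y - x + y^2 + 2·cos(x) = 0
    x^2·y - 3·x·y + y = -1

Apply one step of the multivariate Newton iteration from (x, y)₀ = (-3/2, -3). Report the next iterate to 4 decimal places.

At (-3/2, -3): F = (6.141474, -22.2500).
Jacobian J = [[y^2 + 2·y - 2·sin(x) - 1, 2·x·y + 2·x + 2·y], [2·x·y - 3·y, x^2 - 3·x + 1]].
At the point, J = [[3.994990, 0.0000], [18.0000, 7.7500]] (det J = 30.961172).
Solving J·Δ = −F gives Δ = (-1.5373, 6.4415).
Then the next iterate is (x, y)₁ = (-3.0373, 3.4415).

(-3.0373, 3.4415)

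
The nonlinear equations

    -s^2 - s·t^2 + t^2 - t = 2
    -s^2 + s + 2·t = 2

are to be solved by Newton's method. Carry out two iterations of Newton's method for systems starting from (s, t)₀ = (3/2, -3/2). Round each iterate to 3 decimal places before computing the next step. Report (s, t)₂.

(-0.252, 0.390)

At (3/2, -3/2): F = (-3.875, -5.750).
Jacobian J = [[-2·s - t^2, -2·s·t + 2·t - 1], [-2·s + 1, 2]].
At the point, J = [[-5.250, 0.500], [-2.000, 2.000]] (det J = -9.500).
Solving J·Δ = −F gives Δ = (-0.513, 2.362).
Then the next iterate is (s, t)₁ = (0.987, 0.862).
Round to (0.987, 0.862) and repeat: F = (-3.82651, -0.26317), J = [[-2.71704, -0.97759], [-0.974, 2.000]].
Δ = (-1.239, -0.472), so (s, t)₂ = (-0.252, 0.390).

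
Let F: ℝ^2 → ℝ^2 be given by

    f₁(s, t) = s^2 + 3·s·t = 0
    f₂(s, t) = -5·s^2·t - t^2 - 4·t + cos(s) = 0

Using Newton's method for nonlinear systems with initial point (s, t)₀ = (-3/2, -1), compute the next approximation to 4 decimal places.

At (-3/2, -1): F = (6.7500, 14.320737).
Jacobian J = [[2·s + 3·t, 3·s], [-10·s·t - sin(s), -5·s^2 - 2·t - 4]].
At the point, J = [[-6.0000, -4.5000], [-14.002505, -13.2500]] (det J = 16.488727).
Solving J·Δ = −F gives Δ = (1.5158, -0.5211).
Then the next iterate is (s, t)₁ = (0.0158, -1.5211).

(0.0158, -1.5211)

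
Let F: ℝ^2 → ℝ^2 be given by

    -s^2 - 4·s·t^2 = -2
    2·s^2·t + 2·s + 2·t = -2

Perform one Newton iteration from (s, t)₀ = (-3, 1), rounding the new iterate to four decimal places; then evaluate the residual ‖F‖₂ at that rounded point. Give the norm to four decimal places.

At (-3, 1): F = (5.0000, 16.0000).
Jacobian J = [[-2·s - 4·t^2, -8·s·t], [4·s·t + 2, 2·s^2 + 2]].
At the point, J = [[2.0000, 24.0000], [-10.0000, 20.0000]] (det J = 280.0000).
Solving J·Δ = −F gives Δ = (1.0143, -0.2929).
Then the next iterate is (s, t)₁ = (-1.9857, 0.7071).
Re-evaluating at (-1.9857, 0.7071): F = (2.028319, 5.018997), so ‖F‖₂ = 5.4134.

5.4134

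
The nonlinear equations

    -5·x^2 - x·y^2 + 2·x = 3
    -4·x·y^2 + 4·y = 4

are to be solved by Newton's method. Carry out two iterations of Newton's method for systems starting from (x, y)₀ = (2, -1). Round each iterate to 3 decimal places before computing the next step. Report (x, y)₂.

At (2, -1): F = (-21.000, -16.000).
Jacobian J = [[-10·x - y^2 + 2, -2·x·y], [-4·y^2, -8·x·y + 4]].
At the point, J = [[-19.000, 4.000], [-4.000, 20.000]] (det J = -364.000).
Solving J·Δ = −F gives Δ = (-0.978, 0.604).
Then the next iterate is (x, y)₁ = (1.022, -0.396).
Round to (1.022, -0.396) and repeat: F = (-6.33869, -6.22506), J = [[-8.37682, 0.80942], [-0.62726, 7.23770]].
Δ = (-0.679, 0.801), so (x, y)₂ = (0.343, 0.405).

(0.343, 0.405)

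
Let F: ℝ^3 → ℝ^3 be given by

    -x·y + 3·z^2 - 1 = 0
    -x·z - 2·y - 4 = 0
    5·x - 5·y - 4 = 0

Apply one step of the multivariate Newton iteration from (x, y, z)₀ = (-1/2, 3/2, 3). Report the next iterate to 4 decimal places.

At (-1/2, 3/2, 3): F = (26.7500, -5.5000, -14.0000).
Jacobian J = [[-y, -x, 6·z], [-z, -2, -x], [5, -5, 0]].
At the point, J = [[-1.5000, 0.5000, 18.0000], [-3.0000, -2.0000, 0.5000], [5.0000, -5.0000, 0.0000]] (det J = 447.5000).
Solving J·Δ = −F gives Δ = (-0.1215, -2.9215, -1.4151).
Then the next iterate is (x, y, z)₁ = (-0.6215, -1.4215, 1.5849).

(-0.6215, -1.4215, 1.5849)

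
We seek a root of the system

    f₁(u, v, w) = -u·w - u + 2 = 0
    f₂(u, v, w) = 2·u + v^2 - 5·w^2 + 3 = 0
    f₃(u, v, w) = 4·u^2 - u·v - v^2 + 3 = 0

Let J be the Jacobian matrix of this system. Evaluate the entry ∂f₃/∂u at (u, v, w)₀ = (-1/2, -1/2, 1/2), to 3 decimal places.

∂f₃/∂u = 8·u - v.
At (-1/2, -1/2, 1/2) this is -3.500.

-3.500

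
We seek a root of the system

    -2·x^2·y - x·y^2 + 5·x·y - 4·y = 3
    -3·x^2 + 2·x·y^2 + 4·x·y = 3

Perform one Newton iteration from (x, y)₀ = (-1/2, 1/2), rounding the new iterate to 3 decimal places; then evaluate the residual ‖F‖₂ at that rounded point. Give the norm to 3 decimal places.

At (-1/2, 1/2): F = (-6.375, -5.000).
Jacobian J = [[-4·x·y - y^2 + 5·y, -2·x^2 - 2·x·y + 5·x - 4], [-6·x + 2·y^2 + 4·y, 4·x·y + 4·x]].
At the point, J = [[3.250, -6.500], [5.500, -3.000]] (det J = 26.000).
Solving J·Δ = −F gives Δ = (0.514, -0.724).
Then the next iterate is (x, y)₁ = (0.014, -0.224).
Re-evaluating at (0.014, -0.224): F = (-2.12029, -3.01173), so ‖F‖₂ = 3.683.

3.683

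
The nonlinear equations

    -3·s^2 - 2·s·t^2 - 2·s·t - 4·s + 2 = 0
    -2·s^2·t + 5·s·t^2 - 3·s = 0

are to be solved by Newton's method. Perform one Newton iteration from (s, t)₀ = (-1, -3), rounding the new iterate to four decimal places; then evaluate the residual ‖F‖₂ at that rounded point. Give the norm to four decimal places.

At (-1, -3): F = (15.0000, -36.0000).
Jacobian J = [[-6·s - 2·t^2 - 2·t - 4, -4·s·t - 2·s], [-4·s·t + 5·t^2 - 3, -2·s^2 + 10·s·t]].
At the point, J = [[-10.0000, -10.0000], [30.0000, 28.0000]] (det J = 20.0000).
Solving J·Δ = −F gives Δ = (-3.0000, 4.5000).
Then the next iterate is (s, t)₁ = (-4.0000, 1.5000).
Re-evaluating at (-4.0000, 1.5000): F = (0.0000, -81.0000), so ‖F‖₂ = 81.0000.

81.0000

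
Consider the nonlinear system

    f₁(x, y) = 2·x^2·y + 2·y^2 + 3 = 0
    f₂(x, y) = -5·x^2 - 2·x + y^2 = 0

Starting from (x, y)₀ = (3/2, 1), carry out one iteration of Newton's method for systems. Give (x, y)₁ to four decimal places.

At (3/2, 1): F = (9.5000, -13.2500).
Jacobian J = [[4·x·y, 2·x^2 + 4·y], [-10·x - 2, 2·y]].
At the point, J = [[6.0000, 8.5000], [-17.0000, 2.0000]] (det J = 156.5000).
Solving J·Δ = −F gives Δ = (-0.8411, -0.5240).
Then the next iterate is (x, y)₁ = (0.6589, 0.4760).

(0.6589, 0.4760)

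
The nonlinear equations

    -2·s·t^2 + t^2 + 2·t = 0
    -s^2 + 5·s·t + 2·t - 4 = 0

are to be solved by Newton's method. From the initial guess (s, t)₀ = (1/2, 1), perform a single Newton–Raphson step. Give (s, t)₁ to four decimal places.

At (1/2, 1): F = (2.0000, 0.2500).
Jacobian J = [[-2·t^2, -4·s·t + 2·t + 2], [-2·s + 5·t, 5·s + 2]].
At the point, J = [[-2.0000, 2.0000], [4.0000, 4.5000]] (det J = -17.0000).
Solving J·Δ = −F gives Δ = (0.5000, -0.5000).
Then the next iterate is (s, t)₁ = (1.0000, 0.5000).

(1.0000, 0.5000)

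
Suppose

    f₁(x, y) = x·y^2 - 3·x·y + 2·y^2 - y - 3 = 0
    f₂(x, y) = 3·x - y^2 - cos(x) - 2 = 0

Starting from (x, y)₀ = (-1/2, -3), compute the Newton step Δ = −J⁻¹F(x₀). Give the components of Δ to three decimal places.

At (-1/2, -3): F = (9.000, -13.37758).
Jacobian J = [[y^2 - 3·y, 2·x·y - 3·x + 4·y - 1], [sin(x) + 3, -2·y]].
At the point, J = [[18.000, -8.500], [2.52057, 6.000]] (det J = 129.42488).
Solving J·Δ = −F gives Δ = (0.461, 2.036).

(0.461, 2.036)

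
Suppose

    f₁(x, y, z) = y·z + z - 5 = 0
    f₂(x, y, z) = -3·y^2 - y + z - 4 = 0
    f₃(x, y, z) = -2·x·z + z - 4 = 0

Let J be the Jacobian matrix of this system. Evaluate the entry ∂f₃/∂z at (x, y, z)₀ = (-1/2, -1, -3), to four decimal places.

2.0000

∂f₃/∂z = -2·x + 1.
At (-1/2, -1, -3) this is 2.0000.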